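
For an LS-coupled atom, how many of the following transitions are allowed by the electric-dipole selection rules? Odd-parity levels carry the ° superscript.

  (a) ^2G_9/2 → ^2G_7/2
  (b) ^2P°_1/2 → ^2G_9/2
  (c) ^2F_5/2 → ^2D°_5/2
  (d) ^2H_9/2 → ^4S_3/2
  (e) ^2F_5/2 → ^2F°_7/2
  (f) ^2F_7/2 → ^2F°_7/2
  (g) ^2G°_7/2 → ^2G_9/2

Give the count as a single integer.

4

(a) forbidden (parity fails)
(b) forbidden (ΔL, ΔJ fail)
(c) allowed
(d) forbidden (parity, ΔS, ΔL, ΔJ fail)
(e) allowed
(f) allowed
(g) allowed
Total allowed: 4 of 7.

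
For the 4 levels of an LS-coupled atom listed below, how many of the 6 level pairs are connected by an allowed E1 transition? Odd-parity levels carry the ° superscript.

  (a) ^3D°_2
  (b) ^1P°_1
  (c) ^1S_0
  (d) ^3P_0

(a)–(b): forbidden (parity, ΔS).
(a)–(c): forbidden (ΔS, ΔL, ΔJ).
(a)–(d): forbidden (ΔJ).
(b)–(c): allowed.
(b)–(d): forbidden (ΔS).
(c)–(d): forbidden (parity, ΔS, ΔJ).
Allowed pairs: 1 of 6.

1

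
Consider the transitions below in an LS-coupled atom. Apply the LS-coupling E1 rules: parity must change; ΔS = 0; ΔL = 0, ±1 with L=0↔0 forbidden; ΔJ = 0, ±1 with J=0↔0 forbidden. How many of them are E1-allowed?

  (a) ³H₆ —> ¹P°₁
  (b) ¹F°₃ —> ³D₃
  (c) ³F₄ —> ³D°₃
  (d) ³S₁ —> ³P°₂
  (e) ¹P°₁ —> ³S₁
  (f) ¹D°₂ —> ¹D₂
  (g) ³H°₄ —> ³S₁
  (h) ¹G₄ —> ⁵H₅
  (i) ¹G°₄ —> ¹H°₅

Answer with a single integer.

3

(a) forbidden (ΔS, ΔL, ΔJ fail)
(b) forbidden (ΔS fails)
(c) allowed
(d) allowed
(e) forbidden (ΔS fails)
(f) allowed
(g) forbidden (ΔL, ΔJ fail)
(h) forbidden (parity, ΔS fail)
(i) forbidden (parity fails)
Total allowed: 3 of 9.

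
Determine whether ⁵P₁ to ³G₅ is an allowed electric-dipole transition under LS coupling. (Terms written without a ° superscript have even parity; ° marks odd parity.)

Initial level: S=2, L=1, J=1, parity even. Final level: S=1, L=4, J=5, parity even.
Parity must change: even → even — ✗.
ΔS = 0: S: 2 → 1 — ✗.
ΔL = 0, ±1 (not L=0↔0): L: 1 → 4, ΔL = +3 — ✗.
ΔJ = 0, ±1 (not J=0↔0): J: 1 → 5, ΔJ = +4 — ✗.
Rule(s) violated: parity, ΔS, ΔL, ΔJ.

forbidden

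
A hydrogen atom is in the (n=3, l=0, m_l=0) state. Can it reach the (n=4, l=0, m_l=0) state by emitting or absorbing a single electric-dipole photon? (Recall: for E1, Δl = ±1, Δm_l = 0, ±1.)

l: 0 → 0 (Δl = +0). Δl = ±1 violated.
m_l: 0 → 0 (Δm_l = +0). |Δm_l| ≤ 1 satisfied.
The transition is electric-dipole forbidden.

forbidden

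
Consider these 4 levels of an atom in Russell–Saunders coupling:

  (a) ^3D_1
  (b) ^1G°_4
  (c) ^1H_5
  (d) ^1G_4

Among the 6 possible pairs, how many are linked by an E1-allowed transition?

(a)–(b): forbidden (ΔS, ΔL, ΔJ).
(a)–(c): forbidden (parity, ΔS, ΔL, ΔJ).
(a)–(d): forbidden (parity, ΔS, ΔL, ΔJ).
(b)–(c): allowed.
(b)–(d): allowed.
(c)–(d): forbidden (parity).
Allowed pairs: 2 of 6.

2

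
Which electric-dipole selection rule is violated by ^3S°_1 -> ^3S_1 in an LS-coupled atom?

the L=0 ↔ L=0 exclusion

ΔS = 0: S: 1 → 1 — ok.
ΔJ = 0, ±1 (not J=0↔0): J: 1 → 1, ΔJ = +0 — ok.
ΔL = 0, ±1 (not L=0↔0): L: 0 → 0, ΔL = +0 — fails.
Parity must change: odd → even — ok.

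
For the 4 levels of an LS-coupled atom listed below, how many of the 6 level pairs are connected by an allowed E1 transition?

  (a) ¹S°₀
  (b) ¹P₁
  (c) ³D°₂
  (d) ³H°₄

1

(a)–(b): allowed.
(a)–(c): forbidden (parity, ΔS, ΔL, ΔJ).
(a)–(d): forbidden (parity, ΔS, ΔL, ΔJ).
(b)–(c): forbidden (ΔS).
(b)–(d): forbidden (ΔS, ΔL, ΔJ).
(c)–(d): forbidden (parity, ΔL, ΔJ).
Allowed pairs: 1 of 6.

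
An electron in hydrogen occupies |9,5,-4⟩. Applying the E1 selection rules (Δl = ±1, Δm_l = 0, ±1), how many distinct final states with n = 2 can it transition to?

E1 requires l_f ∈ {4, 6}, but neither lies in [0, 1], so no final state is reachable.
Total: 0.

0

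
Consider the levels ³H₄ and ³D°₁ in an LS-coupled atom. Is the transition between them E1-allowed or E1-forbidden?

Initial level: S=1, L=5, J=4, parity even. Final level: S=1, L=2, J=1, parity odd.
ΔS = 0: S: 1 → 1 — ✓.
Parity must change: even → odd — ✓.
ΔJ = 0, ±1 (not J=0↔0): J: 4 → 1, ΔJ = -3 — ✗.
ΔL = 0, ±1 (not L=0↔0): L: 5 → 2, ΔL = -3 — ✗.
Rule(s) violated: ΔL, ΔJ.

forbidden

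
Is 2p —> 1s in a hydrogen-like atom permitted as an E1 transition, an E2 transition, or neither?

E1

Δl = 0 − 1 = -1; l_i + l_f = 1.
E1 (Δl = ±1): satisfied.
E2 (Δl = 0,±2, l_i+l_f ≥ 2): not satisfied.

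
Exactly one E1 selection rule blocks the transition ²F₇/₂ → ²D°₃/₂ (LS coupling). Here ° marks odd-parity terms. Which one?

Reading off the term symbols: S 1/2→1/2, L 3→2, J 7/2→3/2, parity even→odd.
ΔS = 0: S: 1/2 → 1/2 — ok.
ΔJ = 0, ±1 (not J=0↔0): J: 7/2 → 3/2, ΔJ = -2 — fails.
ΔL = 0, ±1 (not L=0↔0): L: 3 → 2, ΔL = -1 — ok.
Parity must change: even → odd — ok.

the ΔJ = 0, ±1 rule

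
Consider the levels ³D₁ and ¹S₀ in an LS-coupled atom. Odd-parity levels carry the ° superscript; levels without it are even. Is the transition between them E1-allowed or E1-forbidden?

Reading off the term symbols: S 1→0, L 2→0, J 1→0, parity even→even.
Parity must change: even → even — fails.
ΔS = 0: S: 1 → 0 — fails.
ΔL = 0, ±1 (not L=0↔0): L: 2 → 0, ΔL = -2 — fails.
ΔJ = 0, ±1 (not J=0↔0): J: 1 → 0, ΔJ = -1 — ok.
Rule(s) violated: parity, ΔS, ΔL.

forbidden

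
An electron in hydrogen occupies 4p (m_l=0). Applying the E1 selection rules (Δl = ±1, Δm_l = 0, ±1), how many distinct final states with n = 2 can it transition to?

E1 requires Δl = ±1, so l_f ∈ {0, 2}; with 0 ≤ l_f ≤ n_f−1 = 1, the allowed l_f values are {0}.
For l_f = 0: m_f ∈ {m_i−1, m_i, m_i+1} ∩ [−0, 0] = {0} → 1 state.
Total: 1.

1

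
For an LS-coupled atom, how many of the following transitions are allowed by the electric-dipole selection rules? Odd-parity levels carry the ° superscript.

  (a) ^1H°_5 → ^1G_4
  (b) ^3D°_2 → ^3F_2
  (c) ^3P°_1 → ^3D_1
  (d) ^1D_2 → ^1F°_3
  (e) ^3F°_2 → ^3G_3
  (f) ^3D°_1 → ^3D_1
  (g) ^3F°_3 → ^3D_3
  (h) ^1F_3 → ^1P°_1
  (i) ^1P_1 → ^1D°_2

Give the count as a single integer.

(a) allowed
(b) allowed
(c) allowed
(d) allowed
(e) allowed
(f) allowed
(g) allowed
(h) forbidden (ΔL, ΔJ fail)
(i) allowed
Total allowed: 8 of 9.

8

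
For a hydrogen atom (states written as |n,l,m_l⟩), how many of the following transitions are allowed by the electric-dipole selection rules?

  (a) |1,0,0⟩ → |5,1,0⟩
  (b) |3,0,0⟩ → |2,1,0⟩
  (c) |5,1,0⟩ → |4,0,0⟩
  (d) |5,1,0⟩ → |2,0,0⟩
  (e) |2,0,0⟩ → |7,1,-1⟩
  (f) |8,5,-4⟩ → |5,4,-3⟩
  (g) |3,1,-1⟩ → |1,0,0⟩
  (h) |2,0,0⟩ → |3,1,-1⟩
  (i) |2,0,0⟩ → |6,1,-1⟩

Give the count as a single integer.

(a) allowed
(b) allowed
(c) allowed
(d) allowed
(e) allowed
(f) allowed
(g) allowed
(h) allowed
(i) allowed
Total allowed: 9 of 9.

9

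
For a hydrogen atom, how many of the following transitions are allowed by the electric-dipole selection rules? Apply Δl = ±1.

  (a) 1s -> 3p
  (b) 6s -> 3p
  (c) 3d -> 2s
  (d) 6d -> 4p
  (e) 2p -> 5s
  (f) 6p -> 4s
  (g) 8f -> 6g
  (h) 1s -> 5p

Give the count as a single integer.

(a) allowed
(b) allowed
(c) forbidden — Δl = -2 (E1 requires Δl = ±1)
(d) allowed
(e) allowed
(f) allowed
(g) allowed
(h) allowed
Total allowed: 7 of 8.

7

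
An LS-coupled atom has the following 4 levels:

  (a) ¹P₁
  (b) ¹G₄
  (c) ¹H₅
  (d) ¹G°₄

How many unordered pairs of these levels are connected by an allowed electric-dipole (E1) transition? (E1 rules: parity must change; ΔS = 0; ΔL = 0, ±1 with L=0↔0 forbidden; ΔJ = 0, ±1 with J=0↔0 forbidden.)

2

(a)–(b): forbidden (parity, ΔL, ΔJ).
(a)–(c): forbidden (parity, ΔL, ΔJ).
(a)–(d): forbidden (ΔL, ΔJ).
(b)–(c): forbidden (parity).
(b)–(d): allowed.
(c)–(d): allowed.
Allowed pairs: 2 of 6.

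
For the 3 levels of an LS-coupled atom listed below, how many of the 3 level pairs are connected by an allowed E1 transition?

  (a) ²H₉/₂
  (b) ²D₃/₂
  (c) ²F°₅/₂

1

(a)–(b): forbidden (parity, ΔL, ΔJ).
(a)–(c): forbidden (ΔL, ΔJ).
(b)–(c): allowed.
Allowed pairs: 1 of 3.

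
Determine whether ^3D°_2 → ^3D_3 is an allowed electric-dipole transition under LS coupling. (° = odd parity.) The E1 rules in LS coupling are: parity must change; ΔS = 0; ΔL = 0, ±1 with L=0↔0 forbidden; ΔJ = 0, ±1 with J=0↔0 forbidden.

Parity must change: odd → even — ok.
ΔS = 0: S: 1 → 1 — ok.
ΔL = 0, ±1 (not L=0↔0): L: 2 → 2, ΔL = +0 — ok.
ΔJ = 0, ±1 (not J=0↔0): J: 2 → 3, ΔJ = +1 — ok.
All four E1 rules are satisfied.

allowed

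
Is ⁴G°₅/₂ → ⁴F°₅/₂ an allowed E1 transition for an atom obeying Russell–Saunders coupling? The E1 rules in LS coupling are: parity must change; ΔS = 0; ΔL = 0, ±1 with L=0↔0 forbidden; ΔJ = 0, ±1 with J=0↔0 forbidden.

ΔJ = 0, ±1 (not J=0↔0): J: 5/2 → 5/2, ΔJ = +0 — satisfied.
ΔS = 0: S: 3/2 → 3/2 — satisfied.
Parity must change: odd → odd — violated.
ΔL = 0, ±1 (not L=0↔0): L: 4 → 3, ΔL = -1 — satisfied.
Rule(s) violated: parity.

forbidden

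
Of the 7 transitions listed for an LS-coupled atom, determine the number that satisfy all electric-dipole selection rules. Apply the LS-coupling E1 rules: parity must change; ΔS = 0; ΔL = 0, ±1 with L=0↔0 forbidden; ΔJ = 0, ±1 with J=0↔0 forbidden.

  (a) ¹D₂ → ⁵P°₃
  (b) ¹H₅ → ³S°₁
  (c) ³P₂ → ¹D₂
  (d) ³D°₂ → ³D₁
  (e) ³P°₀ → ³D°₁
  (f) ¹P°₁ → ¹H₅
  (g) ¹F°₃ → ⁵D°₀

(a) forbidden (ΔS fails)
(b) forbidden (ΔS, ΔL, ΔJ fail)
(c) forbidden (parity, ΔS fail)
(d) allowed
(e) forbidden (parity fails)
(f) forbidden (ΔL, ΔJ fail)
(g) forbidden (parity, ΔS, ΔJ fail)
Total allowed: 1 of 7.

1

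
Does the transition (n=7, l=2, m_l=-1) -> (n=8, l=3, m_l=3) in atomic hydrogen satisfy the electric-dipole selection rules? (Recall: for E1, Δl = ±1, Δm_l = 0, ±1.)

forbidden

Δl = 3 − 2 = +1; the E1 rule Δl = ±1 is satisfied.
Δm_l = 3 − (-1) = +4. E1 requires Δm_l = 0, ±1: violated.
The transition is electric-dipole forbidden.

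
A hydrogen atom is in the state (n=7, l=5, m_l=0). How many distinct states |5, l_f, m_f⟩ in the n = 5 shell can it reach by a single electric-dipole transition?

E1 requires Δl = ±1, so l_f ∈ {4, 6}; with 0 ≤ l_f ≤ n_f−1 = 4, the allowed l_f values are {4}.
For l_f = 4: m_f ∈ {m_i−1, m_i, m_i+1} ∩ [−4, 4] = {-1, 0, 1} → 3 states.
Total: 3.

3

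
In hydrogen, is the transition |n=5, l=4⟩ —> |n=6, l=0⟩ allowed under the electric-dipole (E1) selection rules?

Initial l = 4, final l = 0, so Δl = -4. E1 requires Δl = ±1: ✗.
The transition is electric-dipole forbidden.

forbidden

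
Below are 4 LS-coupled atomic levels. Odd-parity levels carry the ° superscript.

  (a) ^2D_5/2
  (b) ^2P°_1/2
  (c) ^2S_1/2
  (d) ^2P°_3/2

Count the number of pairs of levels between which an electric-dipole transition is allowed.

3

(a)–(b): forbidden (ΔJ).
(a)–(c): forbidden (parity, ΔL, ΔJ).
(a)–(d): allowed.
(b)–(c): allowed.
(b)–(d): forbidden (parity).
(c)–(d): allowed.
Allowed pairs: 3 of 6.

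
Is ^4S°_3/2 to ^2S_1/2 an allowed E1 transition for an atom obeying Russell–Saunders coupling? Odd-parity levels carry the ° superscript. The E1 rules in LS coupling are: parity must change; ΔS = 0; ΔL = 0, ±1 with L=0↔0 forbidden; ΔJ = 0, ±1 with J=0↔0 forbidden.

Parity must change: odd → even — satisfied.
ΔS = 0: S: 3/2 → 1/2 — violated.
ΔL = 0, ±1 (not L=0↔0): L: 0 → 0, ΔL = +0 — violated.
ΔJ = 0, ±1 (not J=0↔0): J: 3/2 → 1/2, ΔJ = -1 — satisfied.
Rule(s) violated: ΔS, ΔL.

forbidden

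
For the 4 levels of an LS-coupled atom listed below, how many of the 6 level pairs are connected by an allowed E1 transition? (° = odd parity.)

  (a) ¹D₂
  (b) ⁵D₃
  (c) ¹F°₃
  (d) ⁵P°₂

2

(a)–(b): forbidden (parity, ΔS).
(a)–(c): allowed.
(a)–(d): forbidden (ΔS).
(b)–(c): forbidden (ΔS).
(b)–(d): allowed.
(c)–(d): forbidden (parity, ΔS, ΔL).
Allowed pairs: 2 of 6.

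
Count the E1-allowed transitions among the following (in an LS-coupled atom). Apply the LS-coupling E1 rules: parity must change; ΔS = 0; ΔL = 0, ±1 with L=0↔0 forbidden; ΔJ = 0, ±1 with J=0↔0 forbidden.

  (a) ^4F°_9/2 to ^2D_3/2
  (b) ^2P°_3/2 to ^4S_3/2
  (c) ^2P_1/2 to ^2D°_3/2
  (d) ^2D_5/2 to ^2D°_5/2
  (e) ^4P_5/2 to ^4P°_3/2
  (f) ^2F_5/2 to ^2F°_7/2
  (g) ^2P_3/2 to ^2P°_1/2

(a) forbidden (ΔS, ΔJ fail)
(b) forbidden (ΔS fails)
(c) allowed
(d) allowed
(e) allowed
(f) allowed
(g) allowed
Total allowed: 5 of 7.

5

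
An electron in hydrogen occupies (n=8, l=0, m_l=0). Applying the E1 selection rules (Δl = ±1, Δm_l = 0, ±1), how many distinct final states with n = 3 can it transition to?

E1 requires Δl = ±1, so l_f ∈ {-1, 1}; with 0 ≤ l_f ≤ n_f−1 = 2, the allowed l_f values are {1}.
For l_f = 1: m_f ∈ {m_i−1, m_i, m_i+1} ∩ [−1, 1] = {-1, 0, 1} → 3 states.
Total: 3.

3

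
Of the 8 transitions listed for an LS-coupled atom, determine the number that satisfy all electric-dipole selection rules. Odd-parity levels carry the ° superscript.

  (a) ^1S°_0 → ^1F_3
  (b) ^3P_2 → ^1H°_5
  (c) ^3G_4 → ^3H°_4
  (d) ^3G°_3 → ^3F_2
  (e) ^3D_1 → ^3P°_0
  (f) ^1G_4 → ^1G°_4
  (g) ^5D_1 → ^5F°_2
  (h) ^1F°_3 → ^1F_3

(a) forbidden (ΔL, ΔJ fail)
(b) forbidden (ΔS, ΔL, ΔJ fail)
(c) allowed
(d) allowed
(e) allowed
(f) allowed
(g) allowed
(h) allowed
Total allowed: 6 of 8.

6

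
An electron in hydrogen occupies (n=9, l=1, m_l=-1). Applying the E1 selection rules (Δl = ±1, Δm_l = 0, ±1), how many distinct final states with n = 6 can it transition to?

E1 requires Δl = ±1, so l_f ∈ {0, 2}; with 0 ≤ l_f ≤ n_f−1 = 5, the allowed l_f values are {0, 2}.
For l_f = 0: m_f ∈ {m_i−1, m_i, m_i+1} ∩ [−0, 0] = {0} → 1 state.
For l_f = 2: m_f ∈ {m_i−1, m_i, m_i+1} ∩ [−2, 2] = {-2, -1, 0} → 3 states.
Total: 4.

4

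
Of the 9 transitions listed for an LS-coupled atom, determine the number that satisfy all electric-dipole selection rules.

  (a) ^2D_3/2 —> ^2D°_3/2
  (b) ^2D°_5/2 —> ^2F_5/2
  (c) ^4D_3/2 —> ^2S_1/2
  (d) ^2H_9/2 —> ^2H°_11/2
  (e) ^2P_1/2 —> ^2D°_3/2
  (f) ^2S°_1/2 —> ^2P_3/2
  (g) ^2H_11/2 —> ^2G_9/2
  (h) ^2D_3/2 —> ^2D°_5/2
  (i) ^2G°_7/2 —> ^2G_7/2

(a) allowed
(b) allowed
(c) forbidden (parity, ΔS, ΔL fail)
(d) allowed
(e) allowed
(f) allowed
(g) forbidden (parity fails)
(h) allowed
(i) allowed
Total allowed: 7 of 9.

7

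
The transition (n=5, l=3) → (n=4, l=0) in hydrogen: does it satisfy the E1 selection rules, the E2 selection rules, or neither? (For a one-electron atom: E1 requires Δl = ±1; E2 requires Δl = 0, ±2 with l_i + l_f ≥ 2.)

neither

Δl = 0 − 3 = -3; l_i + l_f = 3.
E1 (Δl = ±1): not satisfied.
E2 (Δl = 0,±2, l_i+l_f ≥ 2): not satisfied.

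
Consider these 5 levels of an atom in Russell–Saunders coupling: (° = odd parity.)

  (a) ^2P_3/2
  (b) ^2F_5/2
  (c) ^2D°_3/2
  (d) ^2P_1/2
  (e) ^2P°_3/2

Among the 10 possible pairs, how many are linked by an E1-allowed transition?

(a)–(b): forbidden (parity, ΔL).
(a)–(c): allowed.
(a)–(d): forbidden (parity).
(a)–(e): allowed.
(b)–(c): allowed.
(b)–(d): forbidden (parity, ΔL, ΔJ).
(b)–(e): forbidden (ΔL).
(c)–(d): allowed.
(c)–(e): forbidden (parity).
(d)–(e): allowed.
Allowed pairs: 5 of 10.

5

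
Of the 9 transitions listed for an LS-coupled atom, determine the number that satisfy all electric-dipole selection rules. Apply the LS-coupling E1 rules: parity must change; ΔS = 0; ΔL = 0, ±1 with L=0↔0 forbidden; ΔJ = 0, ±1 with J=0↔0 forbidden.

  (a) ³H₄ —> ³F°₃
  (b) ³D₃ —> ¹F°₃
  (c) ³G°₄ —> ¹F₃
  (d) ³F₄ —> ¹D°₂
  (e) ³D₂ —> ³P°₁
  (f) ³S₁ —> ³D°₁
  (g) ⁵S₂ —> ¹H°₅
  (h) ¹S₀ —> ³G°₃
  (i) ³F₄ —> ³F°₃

(a) forbidden (ΔL fails)
(b) forbidden (ΔS fails)
(c) forbidden (ΔS fails)
(d) forbidden (ΔS, ΔJ fail)
(e) allowed
(f) forbidden (ΔL fails)
(g) forbidden (ΔS, ΔL, ΔJ fail)
(h) forbidden (ΔS, ΔL, ΔJ fail)
(i) allowed
Total allowed: 2 of 9.

2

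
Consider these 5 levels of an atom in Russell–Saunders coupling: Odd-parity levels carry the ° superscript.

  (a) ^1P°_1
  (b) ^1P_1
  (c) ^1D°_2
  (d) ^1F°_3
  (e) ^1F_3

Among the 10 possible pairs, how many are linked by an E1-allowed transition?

(a)–(b): allowed.
(a)–(c): forbidden (parity).
(a)–(d): forbidden (parity, ΔL, ΔJ).
(a)–(e): forbidden (ΔL, ΔJ).
(b)–(c): allowed.
(b)–(d): forbidden (ΔL, ΔJ).
(b)–(e): forbidden (parity, ΔL, ΔJ).
(c)–(d): forbidden (parity).
(c)–(e): allowed.
(d)–(e): allowed.
Allowed pairs: 4 of 10.

4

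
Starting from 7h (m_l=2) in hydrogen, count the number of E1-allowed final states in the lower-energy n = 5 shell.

3

E1 requires Δl = ±1, so l_f ∈ {4, 6}; with 0 ≤ l_f ≤ n_f−1 = 4, the allowed l_f values are {4}.
For l_f = 4: m_f ∈ {m_i−1, m_i, m_i+1} ∩ [−4, 4] = {1, 2, 3} → 3 states.
Total: 3.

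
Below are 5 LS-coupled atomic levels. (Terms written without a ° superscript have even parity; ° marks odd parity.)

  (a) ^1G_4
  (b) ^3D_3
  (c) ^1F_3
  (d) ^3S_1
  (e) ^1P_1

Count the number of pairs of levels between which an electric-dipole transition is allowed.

(a)–(b): forbidden (parity, ΔS, ΔL).
(a)–(c): forbidden (parity).
(a)–(d): forbidden (parity, ΔS, ΔL, ΔJ).
(a)–(e): forbidden (parity, ΔL, ΔJ).
(b)–(c): forbidden (parity, ΔS).
(b)–(d): forbidden (parity, ΔL, ΔJ).
(b)–(e): forbidden (parity, ΔS, ΔJ).
(c)–(d): forbidden (parity, ΔS, ΔL, ΔJ).
(c)–(e): forbidden (parity, ΔL, ΔJ).
(d)–(e): forbidden (parity, ΔS).
Allowed pairs: 0 of 10.

0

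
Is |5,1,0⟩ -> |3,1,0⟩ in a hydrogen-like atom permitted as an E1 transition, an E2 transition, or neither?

Δl = 1 − 1 = +0; l_i + l_f = 2.
Δm_l = +0.
E1 (Δl = ±1, |Δm_l| ≤ 1): not satisfied.
E2 (Δl = 0,±2, l_i+l_f ≥ 2, |Δm_l| ≤ 2): satisfied.

E2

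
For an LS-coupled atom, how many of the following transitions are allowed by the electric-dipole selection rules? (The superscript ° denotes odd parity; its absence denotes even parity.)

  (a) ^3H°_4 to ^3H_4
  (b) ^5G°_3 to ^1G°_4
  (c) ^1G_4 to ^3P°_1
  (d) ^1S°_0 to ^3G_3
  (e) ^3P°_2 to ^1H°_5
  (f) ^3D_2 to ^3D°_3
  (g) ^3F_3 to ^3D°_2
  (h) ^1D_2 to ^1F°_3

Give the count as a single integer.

(a) allowed
(b) forbidden (parity, ΔS fail)
(c) forbidden (ΔS, ΔL, ΔJ fail)
(d) forbidden (ΔS, ΔL, ΔJ fail)
(e) forbidden (parity, ΔS, ΔL, ΔJ fail)
(f) allowed
(g) allowed
(h) allowed
Total allowed: 4 of 8.

4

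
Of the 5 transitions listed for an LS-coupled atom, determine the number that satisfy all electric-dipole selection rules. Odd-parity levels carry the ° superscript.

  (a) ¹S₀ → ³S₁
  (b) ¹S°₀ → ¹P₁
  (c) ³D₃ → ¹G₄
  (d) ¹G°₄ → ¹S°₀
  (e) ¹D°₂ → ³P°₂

(a) forbidden (parity, ΔS, ΔL fail)
(b) allowed
(c) forbidden (parity, ΔS, ΔL fail)
(d) forbidden (parity, ΔL, ΔJ fail)
(e) forbidden (parity, ΔS fail)
Total allowed: 1 of 5.

1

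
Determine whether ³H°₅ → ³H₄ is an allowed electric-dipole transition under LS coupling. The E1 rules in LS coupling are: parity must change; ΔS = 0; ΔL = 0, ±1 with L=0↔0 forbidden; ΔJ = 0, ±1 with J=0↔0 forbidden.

allowed

Reading off the term symbols: S 1→1, L 5→5, J 5→4, parity odd→even.
Parity must change: odd → even — ok.
ΔS = 0: S: 1 → 1 — ok.
ΔL = 0, ±1 (not L=0↔0): L: 5 → 5, ΔL = +0 — ok.
ΔJ = 0, ±1 (not J=0↔0): J: 5 → 4, ΔJ = -1 — ok.
All four E1 rules are satisfied.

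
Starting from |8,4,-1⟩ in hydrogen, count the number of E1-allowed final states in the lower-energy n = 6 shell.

6

E1 requires Δl = ±1, so l_f ∈ {3, 5}; with 0 ≤ l_f ≤ n_f−1 = 5, the allowed l_f values are {3, 5}.
For l_f = 3: m_f ∈ {m_i−1, m_i, m_i+1} ∩ [−3, 3] = {-2, -1, 0} → 3 states.
For l_f = 5: m_f ∈ {m_i−1, m_i, m_i+1} ∩ [−5, 5] = {-2, -1, 0} → 3 states.
Total: 6.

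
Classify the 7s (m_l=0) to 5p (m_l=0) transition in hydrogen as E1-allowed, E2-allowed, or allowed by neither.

Δl = 1 − 0 = +1; l_i + l_f = 1.
Δm_l = +0.
E1 (Δl = ±1, |Δm_l| ≤ 1): satisfied.
E2 (Δl = 0,±2, l_i+l_f ≥ 2, |Δm_l| ≤ 2): not satisfied.

E1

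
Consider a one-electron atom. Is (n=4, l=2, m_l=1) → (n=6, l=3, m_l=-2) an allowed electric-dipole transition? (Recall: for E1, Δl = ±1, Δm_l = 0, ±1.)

Initial l = 2, final l = 3, so Δl = +1. E1 requires Δl = ±1: satisfied.
m_l: 1 → -2 (Δm_l = -3). |Δm_l| ≤ 1 violated.
The transition is electric-dipole forbidden.

forbidden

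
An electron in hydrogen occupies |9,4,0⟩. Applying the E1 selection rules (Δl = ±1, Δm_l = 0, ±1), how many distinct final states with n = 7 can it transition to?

6

E1 requires Δl = ±1, so l_f ∈ {3, 5}; with 0 ≤ l_f ≤ n_f−1 = 6, the allowed l_f values are {3, 5}.
For l_f = 3: m_f ∈ {m_i−1, m_i, m_i+1} ∩ [−3, 3] = {-1, 0, 1} → 3 states.
For l_f = 5: m_f ∈ {m_i−1, m_i, m_i+1} ∩ [−5, 5] = {-1, 0, 1} → 3 states.
Total: 6.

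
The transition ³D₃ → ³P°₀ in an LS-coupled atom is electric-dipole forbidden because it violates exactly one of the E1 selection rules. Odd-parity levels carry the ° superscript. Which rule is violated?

the ΔJ = 0, ±1 rule

Reading off the term symbols: S 1→1, L 2→1, J 3→0, parity even→odd.
Parity must change: even → odd — ✓.
ΔS = 0: S: 1 → 1 — ✓.
ΔL = 0, ±1 (not L=0↔0): L: 2 → 1, ΔL = -1 — ✓.
ΔJ = 0, ±1 (not J=0↔0): J: 3 → 0, ΔJ = -3 — ✗.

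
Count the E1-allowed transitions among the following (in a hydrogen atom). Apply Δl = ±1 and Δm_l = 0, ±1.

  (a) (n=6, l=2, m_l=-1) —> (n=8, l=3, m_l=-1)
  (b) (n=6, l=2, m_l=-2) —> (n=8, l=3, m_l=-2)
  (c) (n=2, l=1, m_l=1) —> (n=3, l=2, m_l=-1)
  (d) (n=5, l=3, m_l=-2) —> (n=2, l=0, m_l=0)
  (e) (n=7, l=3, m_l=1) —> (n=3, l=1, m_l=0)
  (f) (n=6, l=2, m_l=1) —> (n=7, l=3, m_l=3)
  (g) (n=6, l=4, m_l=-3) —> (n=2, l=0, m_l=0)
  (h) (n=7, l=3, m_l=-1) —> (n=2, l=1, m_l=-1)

2

(a) allowed
(b) allowed
(c) forbidden — Δm_l = -2 (E1 requires Δm_l = 0, ±1)
(d) forbidden — Δl = -3 (E1 requires Δl = ±1); Δm_l = +2 (E1 requires Δm_l = 0, ±1)
(e) forbidden — Δl = -2 (E1 requires Δl = ±1)
(f) forbidden — Δm_l = +2 (E1 requires Δm_l = 0, ±1)
(g) forbidden — Δl = -4 (E1 requires Δl = ±1); Δm_l = +3 (E1 requires Δm_l = 0, ±1)
(h) forbidden — Δl = -2 (E1 requires Δl = ±1)
Total allowed: 2 of 8.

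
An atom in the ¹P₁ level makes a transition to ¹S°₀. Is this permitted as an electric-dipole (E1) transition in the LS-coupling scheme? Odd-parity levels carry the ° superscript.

allowed

Initial level: S=0, L=1, J=1, parity even. Final level: S=0, L=0, J=0, parity odd.
Parity must change: even → odd — passes.
ΔS = 0: S: 0 → 0 — passes.
ΔL = 0, ±1 (not L=0↔0): L: 1 → 0, ΔL = -1 — passes.
ΔJ = 0, ±1 (not J=0↔0): J: 1 → 0, ΔJ = -1 — passes.
All four E1 rules are satisfied.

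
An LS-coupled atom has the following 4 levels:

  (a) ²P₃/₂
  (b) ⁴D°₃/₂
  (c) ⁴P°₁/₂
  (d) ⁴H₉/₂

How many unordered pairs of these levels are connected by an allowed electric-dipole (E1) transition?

0

(a)–(b): forbidden (ΔS).
(a)–(c): forbidden (ΔS).
(a)–(d): forbidden (parity, ΔS, ΔL, ΔJ).
(b)–(c): forbidden (parity).
(b)–(d): forbidden (ΔL, ΔJ).
(c)–(d): forbidden (ΔL, ΔJ).
Allowed pairs: 0 of 6.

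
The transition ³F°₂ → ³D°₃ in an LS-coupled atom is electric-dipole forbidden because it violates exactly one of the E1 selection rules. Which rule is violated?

parity

Reading off the term symbols: S 1→1, L 3→2, J 2→3, parity odd→odd.
Parity must change: odd → odd — fails.
ΔS = 0: S: 1 → 1 — passes.
ΔL = 0, ±1 (not L=0↔0): L: 3 → 2, ΔL = -1 — passes.
ΔJ = 0, ±1 (not J=0↔0): J: 2 → 3, ΔJ = +1 — passes.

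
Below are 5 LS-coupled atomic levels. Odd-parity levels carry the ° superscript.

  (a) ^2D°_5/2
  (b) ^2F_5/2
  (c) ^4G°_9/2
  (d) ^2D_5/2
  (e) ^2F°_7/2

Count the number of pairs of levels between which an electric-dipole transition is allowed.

(a)–(b): allowed.
(a)–(c): forbidden (parity, ΔS, ΔL, ΔJ).
(a)–(d): allowed.
(a)–(e): forbidden (parity).
(b)–(c): forbidden (ΔS, ΔJ).
(b)–(d): forbidden (parity).
(b)–(e): allowed.
(c)–(d): forbidden (ΔS, ΔL, ΔJ).
(c)–(e): forbidden (parity, ΔS).
(d)–(e): allowed.
Allowed pairs: 4 of 10.

4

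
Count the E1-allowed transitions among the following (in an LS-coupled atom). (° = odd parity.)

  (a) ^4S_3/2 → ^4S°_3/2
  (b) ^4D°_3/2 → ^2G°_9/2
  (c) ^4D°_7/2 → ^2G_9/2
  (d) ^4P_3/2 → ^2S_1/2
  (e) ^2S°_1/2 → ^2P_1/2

1

(a) forbidden (ΔL fails)
(b) forbidden (parity, ΔS, ΔL, ΔJ fail)
(c) forbidden (ΔS, ΔL fail)
(d) forbidden (parity, ΔS fail)
(e) allowed
Total allowed: 1 of 5.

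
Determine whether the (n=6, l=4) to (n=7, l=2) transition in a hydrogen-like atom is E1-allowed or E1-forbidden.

Δl = 2 − 4 = -2; the E1 rule Δl = ±1 is violated.
The transition is electric-dipole forbidden.

forbidden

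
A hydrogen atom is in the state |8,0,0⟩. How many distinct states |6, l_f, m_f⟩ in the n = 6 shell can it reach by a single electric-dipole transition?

E1 requires Δl = ±1, so l_f ∈ {-1, 1}; with 0 ≤ l_f ≤ n_f−1 = 5, the allowed l_f values are {1}.
For l_f = 1: m_f ∈ {m_i−1, m_i, m_i+1} ∩ [−1, 1] = {-1, 0, 1} → 3 states.
Total: 3.

3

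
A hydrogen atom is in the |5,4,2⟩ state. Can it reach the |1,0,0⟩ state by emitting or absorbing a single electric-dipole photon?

forbidden

Initial l = 4, final l = 0, so Δl = -4. E1 requires Δl = ±1: violated.
m_l: 2 → 0 (Δm_l = -2). |Δm_l| ≤ 1 violated.
The transition is electric-dipole forbidden.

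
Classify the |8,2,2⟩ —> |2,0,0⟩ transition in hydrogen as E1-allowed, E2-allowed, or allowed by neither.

Δl = 0 − 2 = -2; l_i + l_f = 2.
Δm_l = -2.
E1 (Δl = ±1, |Δm_l| ≤ 1): not satisfied.
E2 (Δl = 0,±2, l_i+l_f ≥ 2, |Δm_l| ≤ 2): satisfied.

E2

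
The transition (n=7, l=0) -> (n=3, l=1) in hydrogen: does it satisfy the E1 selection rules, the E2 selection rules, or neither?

E1

Δl = 1 − 0 = +1; l_i + l_f = 1.
E1 (Δl = ±1): satisfied.
E2 (Δl = 0,±2, l_i+l_f ≥ 2): not satisfied.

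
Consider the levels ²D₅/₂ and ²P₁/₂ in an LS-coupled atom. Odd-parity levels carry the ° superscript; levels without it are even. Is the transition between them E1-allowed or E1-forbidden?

Initial level: S=1/2, L=2, J=5/2, parity even. Final level: S=1/2, L=1, J=1/2, parity even.
Parity must change: even → even — ✗.
ΔS = 0: S: 1/2 → 1/2 — ✓.
ΔL = 0, ±1 (not L=0↔0): L: 2 → 1, ΔL = -1 — ✓.
ΔJ = 0, ±1 (not J=0↔0): J: 5/2 → 1/2, ΔJ = -2 — ✗.
Rule(s) violated: parity, ΔJ.

forbidden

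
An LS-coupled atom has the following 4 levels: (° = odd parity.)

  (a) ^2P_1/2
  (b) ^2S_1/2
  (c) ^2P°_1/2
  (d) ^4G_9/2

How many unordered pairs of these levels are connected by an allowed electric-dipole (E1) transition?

(a)–(b): forbidden (parity).
(a)–(c): allowed.
(a)–(d): forbidden (parity, ΔS, ΔL, ΔJ).
(b)–(c): allowed.
(b)–(d): forbidden (parity, ΔS, ΔL, ΔJ).
(c)–(d): forbidden (ΔS, ΔL, ΔJ).
Allowed pairs: 2 of 6.

2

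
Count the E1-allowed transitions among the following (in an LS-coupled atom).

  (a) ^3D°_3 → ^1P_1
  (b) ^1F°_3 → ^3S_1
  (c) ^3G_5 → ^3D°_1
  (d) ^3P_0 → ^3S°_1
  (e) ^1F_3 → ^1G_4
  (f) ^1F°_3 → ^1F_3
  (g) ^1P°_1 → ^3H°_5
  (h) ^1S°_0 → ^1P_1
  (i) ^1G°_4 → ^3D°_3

(a) forbidden (ΔS, ΔJ fail)
(b) forbidden (ΔS, ΔL, ΔJ fail)
(c) forbidden (ΔL, ΔJ fail)
(d) allowed
(e) forbidden (parity fails)
(f) allowed
(g) forbidden (parity, ΔS, ΔL, ΔJ fail)
(h) allowed
(i) forbidden (parity, ΔS, ΔL fail)
Total allowed: 3 of 9.

3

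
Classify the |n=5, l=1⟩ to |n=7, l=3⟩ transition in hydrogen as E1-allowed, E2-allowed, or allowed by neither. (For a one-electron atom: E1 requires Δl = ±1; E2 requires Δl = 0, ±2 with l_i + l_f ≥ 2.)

E2

Δl = 3 − 1 = +2; l_i + l_f = 4.
E1 (Δl = ±1): not satisfied.
E2 (Δl = 0,±2, l_i+l_f ≥ 2): satisfied.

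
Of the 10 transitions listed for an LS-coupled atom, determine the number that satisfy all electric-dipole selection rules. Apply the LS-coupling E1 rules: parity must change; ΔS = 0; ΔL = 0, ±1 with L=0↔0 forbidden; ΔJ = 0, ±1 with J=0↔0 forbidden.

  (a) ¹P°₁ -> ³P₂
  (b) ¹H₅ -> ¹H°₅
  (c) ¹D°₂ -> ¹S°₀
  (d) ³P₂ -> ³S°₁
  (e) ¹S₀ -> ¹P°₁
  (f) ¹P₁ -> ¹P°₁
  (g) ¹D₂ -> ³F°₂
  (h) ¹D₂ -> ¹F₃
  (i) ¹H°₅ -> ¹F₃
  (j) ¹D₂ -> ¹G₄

4

(a) forbidden (ΔS fails)
(b) allowed
(c) forbidden (parity, ΔL, ΔJ fail)
(d) allowed
(e) allowed
(f) allowed
(g) forbidden (ΔS fails)
(h) forbidden (parity fails)
(i) forbidden (ΔL, ΔJ fail)
(j) forbidden (parity, ΔL, ΔJ fail)
Total allowed: 4 of 10.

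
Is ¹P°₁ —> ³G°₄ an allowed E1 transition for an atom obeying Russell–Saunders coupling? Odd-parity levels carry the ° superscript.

Parity must change: odd → odd — violated.
ΔS = 0: S: 0 → 1 — violated.
ΔL = 0, ±1 (not L=0↔0): L: 1 → 4, ΔL = +3 — violated.
ΔJ = 0, ±1 (not J=0↔0): J: 1 → 4, ΔJ = +3 — violated.
Rule(s) violated: parity, ΔS, ΔL, ΔJ.

forbidden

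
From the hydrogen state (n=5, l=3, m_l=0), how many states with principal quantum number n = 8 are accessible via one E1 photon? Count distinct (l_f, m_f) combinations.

E1 requires Δl = ±1, so l_f ∈ {2, 4}; with 0 ≤ l_f ≤ n_f−1 = 7, the allowed l_f values are {2, 4}.
For l_f = 2: m_f ∈ {m_i−1, m_i, m_i+1} ∩ [−2, 2] = {-1, 0, 1} → 3 states.
For l_f = 4: m_f ∈ {m_i−1, m_i, m_i+1} ∩ [−4, 4] = {-1, 0, 1} → 3 states.
Total: 6.

6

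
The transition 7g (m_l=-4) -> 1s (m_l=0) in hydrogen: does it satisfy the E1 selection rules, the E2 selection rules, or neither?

neither

Δl = 0 − 4 = -4; l_i + l_f = 4.
Δm_l = +4.
E1 (Δl = ±1, |Δm_l| ≤ 1): not satisfied.
E2 (Δl = 0,±2, l_i+l_f ≥ 2, |Δm_l| ≤ 2): not satisfied.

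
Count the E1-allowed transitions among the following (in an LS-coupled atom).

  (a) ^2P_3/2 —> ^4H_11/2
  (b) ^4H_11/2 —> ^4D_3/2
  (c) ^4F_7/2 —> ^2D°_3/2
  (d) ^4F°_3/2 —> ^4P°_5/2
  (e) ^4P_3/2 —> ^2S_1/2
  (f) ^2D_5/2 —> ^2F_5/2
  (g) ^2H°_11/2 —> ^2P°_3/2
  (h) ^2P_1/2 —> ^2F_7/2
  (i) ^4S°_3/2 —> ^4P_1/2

1

(a) forbidden (parity, ΔS, ΔL, ΔJ fail)
(b) forbidden (parity, ΔL, ΔJ fail)
(c) forbidden (ΔS, ΔJ fail)
(d) forbidden (parity, ΔL fail)
(e) forbidden (parity, ΔS fail)
(f) forbidden (parity fails)
(g) forbidden (parity, ΔL, ΔJ fail)
(h) forbidden (parity, ΔL, ΔJ fail)
(i) allowed
Total allowed: 1 of 9.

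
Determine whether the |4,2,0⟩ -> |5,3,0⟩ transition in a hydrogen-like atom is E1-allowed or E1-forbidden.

Δl = 3 − 2 = +1; the E1 rule Δl = ±1 is passes.
m_l: 0 → 0 (Δm_l = +0). |Δm_l| ≤ 1 passes.
All E1 selection rules are satisfied.

allowed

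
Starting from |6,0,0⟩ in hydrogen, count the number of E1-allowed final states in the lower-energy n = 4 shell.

3

E1 requires Δl = ±1, so l_f ∈ {-1, 1}; with 0 ≤ l_f ≤ n_f−1 = 3, the allowed l_f values are {1}.
For l_f = 1: m_f ∈ {m_i−1, m_i, m_i+1} ∩ [−1, 1] = {-1, 0, 1} → 3 states.
Total: 3.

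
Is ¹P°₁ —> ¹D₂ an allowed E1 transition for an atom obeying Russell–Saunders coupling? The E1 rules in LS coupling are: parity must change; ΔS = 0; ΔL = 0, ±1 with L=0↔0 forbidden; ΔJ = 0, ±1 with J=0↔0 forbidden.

Initial level: S=0, L=1, J=1, parity odd. Final level: S=0, L=2, J=2, parity even.
ΔJ = 0, ±1 (not J=0↔0): J: 1 → 2, ΔJ = +1 — ✓.
ΔL = 0, ±1 (not L=0↔0): L: 1 → 2, ΔL = +1 — ✓.
Parity must change: odd → even — ✓.
ΔS = 0: S: 0 → 0 — ✓.
All four E1 rules are satisfied.

allowed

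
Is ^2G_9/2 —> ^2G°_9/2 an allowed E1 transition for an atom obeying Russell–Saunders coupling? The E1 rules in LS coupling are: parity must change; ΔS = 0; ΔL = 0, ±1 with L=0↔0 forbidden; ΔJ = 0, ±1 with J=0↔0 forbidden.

Initial level: S=1/2, L=4, J=9/2, parity even. Final level: S=1/2, L=4, J=9/2, parity odd.
Parity must change: even → odd — ok.
ΔS = 0: S: 1/2 → 1/2 — ok.
ΔL = 0, ±1 (not L=0↔0): L: 4 → 4, ΔL = +0 — ok.
ΔJ = 0, ±1 (not J=0↔0): J: 9/2 → 9/2, ΔJ = +0 — ok.
All four E1 rules are satisfied.

allowed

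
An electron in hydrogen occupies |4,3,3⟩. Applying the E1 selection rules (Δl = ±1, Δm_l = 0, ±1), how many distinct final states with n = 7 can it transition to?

E1 requires Δl = ±1, so l_f ∈ {2, 4}; with 0 ≤ l_f ≤ n_f−1 = 6, the allowed l_f values are {2, 4}.
For l_f = 2: m_f ∈ {m_i−1, m_i, m_i+1} ∩ [−2, 2] = {2} → 1 state.
For l_f = 4: m_f ∈ {m_i−1, m_i, m_i+1} ∩ [−4, 4] = {2, 3, 4} → 3 states.
Total: 4.

4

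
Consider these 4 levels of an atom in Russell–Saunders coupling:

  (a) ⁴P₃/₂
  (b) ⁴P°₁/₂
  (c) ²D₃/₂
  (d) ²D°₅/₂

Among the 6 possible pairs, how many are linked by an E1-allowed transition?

(a)–(b): allowed.
(a)–(c): forbidden (parity, ΔS).
(a)–(d): forbidden (ΔS).
(b)–(c): forbidden (ΔS).
(b)–(d): forbidden (parity, ΔS, ΔJ).
(c)–(d): allowed.
Allowed pairs: 2 of 6.

2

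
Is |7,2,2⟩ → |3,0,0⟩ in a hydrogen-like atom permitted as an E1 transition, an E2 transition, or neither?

E2

Δl = 0 − 2 = -2; l_i + l_f = 2.
Δm_l = -2.
E1 (Δl = ±1, |Δm_l| ≤ 1): not satisfied.
E2 (Δl = 0,±2, l_i+l_f ≥ 2, |Δm_l| ≤ 2): satisfied.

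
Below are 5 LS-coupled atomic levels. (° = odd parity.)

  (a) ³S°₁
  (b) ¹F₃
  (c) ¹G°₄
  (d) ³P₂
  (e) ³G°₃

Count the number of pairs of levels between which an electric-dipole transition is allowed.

2

(a)–(b): forbidden (ΔS, ΔL, ΔJ).
(a)–(c): forbidden (parity, ΔS, ΔL, ΔJ).
(a)–(d): allowed.
(a)–(e): forbidden (parity, ΔL, ΔJ).
(b)–(c): allowed.
(b)–(d): forbidden (parity, ΔS, ΔL).
(b)–(e): forbidden (ΔS).
(c)–(d): forbidden (ΔS, ΔL, ΔJ).
(c)–(e): forbidden (parity, ΔS).
(d)–(e): forbidden (ΔL).
Allowed pairs: 2 of 10.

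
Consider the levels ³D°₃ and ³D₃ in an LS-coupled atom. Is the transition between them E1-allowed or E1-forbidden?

Initial level: S=1, L=2, J=3, parity odd. Final level: S=1, L=2, J=3, parity even.
ΔS = 0: S: 1 → 1 — satisfied.
Parity must change: odd → even — satisfied.
ΔJ = 0, ±1 (not J=0↔0): J: 3 → 3, ΔJ = +0 — satisfied.
ΔL = 0, ±1 (not L=0↔0): L: 2 → 2, ΔL = +0 — satisfied.
All four E1 rules are satisfied.

allowed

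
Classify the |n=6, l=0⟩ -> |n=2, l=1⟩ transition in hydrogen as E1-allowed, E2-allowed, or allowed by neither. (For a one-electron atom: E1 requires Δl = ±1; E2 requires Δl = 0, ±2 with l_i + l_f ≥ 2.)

Δl = 1 − 0 = +1; l_i + l_f = 1.
E1 (Δl = ±1): satisfied.
E2 (Δl = 0,±2, l_i+l_f ≥ 2): not satisfied.

E1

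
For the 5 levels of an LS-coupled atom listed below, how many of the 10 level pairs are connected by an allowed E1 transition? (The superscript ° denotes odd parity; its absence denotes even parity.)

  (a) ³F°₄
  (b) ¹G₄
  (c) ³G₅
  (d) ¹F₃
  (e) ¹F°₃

3

(a)–(b): forbidden (ΔS).
(a)–(c): allowed.
(a)–(d): forbidden (ΔS).
(a)–(e): forbidden (parity, ΔS).
(b)–(c): forbidden (parity, ΔS).
(b)–(d): forbidden (parity).
(b)–(e): allowed.
(c)–(d): forbidden (parity, ΔS, ΔJ).
(c)–(e): forbidden (ΔS, ΔJ).
(d)–(e): allowed.
Allowed pairs: 3 of 10.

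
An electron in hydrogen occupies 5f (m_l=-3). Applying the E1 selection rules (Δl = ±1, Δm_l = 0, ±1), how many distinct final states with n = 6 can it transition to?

4

E1 requires Δl = ±1, so l_f ∈ {2, 4}; with 0 ≤ l_f ≤ n_f−1 = 5, the allowed l_f values are {2, 4}.
For l_f = 2: m_f ∈ {m_i−1, m_i, m_i+1} ∩ [−2, 2] = {-2} → 1 state.
For l_f = 4: m_f ∈ {m_i−1, m_i, m_i+1} ∩ [−4, 4] = {-4, -3, -2} → 3 states.
Total: 4.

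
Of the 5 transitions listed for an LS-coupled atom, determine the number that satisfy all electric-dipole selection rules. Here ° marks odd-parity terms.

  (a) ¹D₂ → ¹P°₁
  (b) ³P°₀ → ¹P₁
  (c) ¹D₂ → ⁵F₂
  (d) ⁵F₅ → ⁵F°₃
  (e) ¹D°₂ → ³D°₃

(a) allowed
(b) forbidden (ΔS fails)
(c) forbidden (parity, ΔS fail)
(d) forbidden (ΔJ fails)
(e) forbidden (parity, ΔS fail)
Total allowed: 1 of 5.

1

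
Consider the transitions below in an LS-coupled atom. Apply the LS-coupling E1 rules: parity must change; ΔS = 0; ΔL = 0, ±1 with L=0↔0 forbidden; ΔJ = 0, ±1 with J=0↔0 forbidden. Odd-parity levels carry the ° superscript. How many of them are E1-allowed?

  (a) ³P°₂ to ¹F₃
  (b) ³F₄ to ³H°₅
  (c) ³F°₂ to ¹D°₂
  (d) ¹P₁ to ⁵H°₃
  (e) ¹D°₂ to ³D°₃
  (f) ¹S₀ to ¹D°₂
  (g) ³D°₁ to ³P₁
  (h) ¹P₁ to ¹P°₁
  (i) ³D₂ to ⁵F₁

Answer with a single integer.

(a) forbidden (ΔS, ΔL fail)
(b) forbidden (ΔL fails)
(c) forbidden (parity, ΔS fail)
(d) forbidden (ΔS, ΔL, ΔJ fail)
(e) forbidden (parity, ΔS fail)
(f) forbidden (ΔL, ΔJ fail)
(g) allowed
(h) allowed
(i) forbidden (parity, ΔS fail)
Total allowed: 2 of 9.

2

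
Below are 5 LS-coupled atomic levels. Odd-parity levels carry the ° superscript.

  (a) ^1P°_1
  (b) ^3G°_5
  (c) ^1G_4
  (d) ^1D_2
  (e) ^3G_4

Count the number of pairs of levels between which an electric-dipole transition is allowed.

2

(a)–(b): forbidden (parity, ΔS, ΔL, ΔJ).
(a)–(c): forbidden (ΔL, ΔJ).
(a)–(d): allowed.
(a)–(e): forbidden (ΔS, ΔL, ΔJ).
(b)–(c): forbidden (ΔS).
(b)–(d): forbidden (ΔS, ΔL, ΔJ).
(b)–(e): allowed.
(c)–(d): forbidden (parity, ΔL, ΔJ).
(c)–(e): forbidden (parity, ΔS).
(d)–(e): forbidden (parity, ΔS, ΔL, ΔJ).
Allowed pairs: 2 of 10.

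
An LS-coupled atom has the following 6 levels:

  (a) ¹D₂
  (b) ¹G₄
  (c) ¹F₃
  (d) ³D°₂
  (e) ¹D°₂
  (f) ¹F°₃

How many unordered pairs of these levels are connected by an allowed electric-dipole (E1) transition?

5

(a)–(b): forbidden (parity, ΔL, ΔJ).
(a)–(c): forbidden (parity).
(a)–(d): forbidden (ΔS).
(a)–(e): allowed.
(a)–(f): allowed.
(b)–(c): forbidden (parity).
(b)–(d): forbidden (ΔS, ΔL, ΔJ).
(b)–(e): forbidden (ΔL, ΔJ).
(b)–(f): allowed.
(c)–(d): forbidden (ΔS).
(c)–(e): allowed.
(c)–(f): allowed.
(d)–(e): forbidden (parity, ΔS).
(d)–(f): forbidden (parity, ΔS).
(e)–(f): forbidden (parity).
Allowed pairs: 5 of 15.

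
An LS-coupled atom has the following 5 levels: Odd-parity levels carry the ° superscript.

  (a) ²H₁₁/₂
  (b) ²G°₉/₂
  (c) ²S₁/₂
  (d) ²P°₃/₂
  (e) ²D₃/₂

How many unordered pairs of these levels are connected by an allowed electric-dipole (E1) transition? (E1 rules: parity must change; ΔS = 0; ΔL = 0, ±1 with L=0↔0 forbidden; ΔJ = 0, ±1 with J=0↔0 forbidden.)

(a)–(b): allowed.
(a)–(c): forbidden (parity, ΔL, ΔJ).
(a)–(d): forbidden (ΔL, ΔJ).
(a)–(e): forbidden (parity, ΔL, ΔJ).
(b)–(c): forbidden (ΔL, ΔJ).
(b)–(d): forbidden (parity, ΔL, ΔJ).
(b)–(e): forbidden (ΔL, ΔJ).
(c)–(d): allowed.
(c)–(e): forbidden (parity, ΔL).
(d)–(e): allowed.
Allowed pairs: 3 of 10.

3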